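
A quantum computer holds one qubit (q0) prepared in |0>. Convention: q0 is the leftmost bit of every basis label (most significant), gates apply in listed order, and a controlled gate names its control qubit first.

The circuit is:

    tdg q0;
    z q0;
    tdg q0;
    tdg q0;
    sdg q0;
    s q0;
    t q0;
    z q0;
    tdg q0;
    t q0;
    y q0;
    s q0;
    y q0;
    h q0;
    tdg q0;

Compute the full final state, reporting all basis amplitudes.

The final amplitudes are sqrt(2)*I/2 on |0>, sqrt(2)*exp(I*pi/4)/2 on |1>.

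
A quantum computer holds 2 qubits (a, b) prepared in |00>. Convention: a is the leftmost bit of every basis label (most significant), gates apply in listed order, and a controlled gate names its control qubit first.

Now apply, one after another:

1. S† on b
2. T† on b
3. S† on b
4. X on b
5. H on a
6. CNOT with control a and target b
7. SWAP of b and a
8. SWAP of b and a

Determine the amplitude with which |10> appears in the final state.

The amplitude on |10> is sqrt(2)/2. Key observation: the block from step 7 through step 8 cancels to the identity and can be dropped.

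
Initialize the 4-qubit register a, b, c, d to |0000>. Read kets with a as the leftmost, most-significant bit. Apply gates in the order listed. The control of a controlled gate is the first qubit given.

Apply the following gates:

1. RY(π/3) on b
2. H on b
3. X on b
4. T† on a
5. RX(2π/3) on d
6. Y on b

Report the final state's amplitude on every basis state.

The resulting statevector has amplitude I*(-sqrt(6) - sqrt(2))/8 on |0000>, -3*sqrt(2)/8 - sqrt(6)/8 on |0001>, I*(-sqrt(2) + sqrt(6))/8 on |0100>, -sqrt(6)/8 + 3*sqrt(2)/8 on |0101>, and 0 on every other basis state.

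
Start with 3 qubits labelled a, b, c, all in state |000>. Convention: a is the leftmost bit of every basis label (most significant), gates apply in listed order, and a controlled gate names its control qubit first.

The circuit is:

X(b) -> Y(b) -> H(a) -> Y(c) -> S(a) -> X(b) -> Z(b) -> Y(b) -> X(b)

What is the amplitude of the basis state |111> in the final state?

The amplitude on |111> is -sqrt(2)/2.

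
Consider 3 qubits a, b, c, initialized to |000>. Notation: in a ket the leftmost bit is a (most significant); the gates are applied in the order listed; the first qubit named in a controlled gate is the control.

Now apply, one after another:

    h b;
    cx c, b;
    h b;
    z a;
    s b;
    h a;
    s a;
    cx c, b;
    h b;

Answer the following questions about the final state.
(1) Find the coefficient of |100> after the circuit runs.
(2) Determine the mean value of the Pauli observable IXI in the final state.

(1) |100> carries amplitude I/2 in the final state.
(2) The observable IXI averages to 1.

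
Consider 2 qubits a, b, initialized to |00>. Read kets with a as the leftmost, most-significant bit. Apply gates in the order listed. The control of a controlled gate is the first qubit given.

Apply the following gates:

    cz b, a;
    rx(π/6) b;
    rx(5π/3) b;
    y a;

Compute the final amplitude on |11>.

The amplitude on |11> is -sqrt(2)/4 + sqrt(6)/4.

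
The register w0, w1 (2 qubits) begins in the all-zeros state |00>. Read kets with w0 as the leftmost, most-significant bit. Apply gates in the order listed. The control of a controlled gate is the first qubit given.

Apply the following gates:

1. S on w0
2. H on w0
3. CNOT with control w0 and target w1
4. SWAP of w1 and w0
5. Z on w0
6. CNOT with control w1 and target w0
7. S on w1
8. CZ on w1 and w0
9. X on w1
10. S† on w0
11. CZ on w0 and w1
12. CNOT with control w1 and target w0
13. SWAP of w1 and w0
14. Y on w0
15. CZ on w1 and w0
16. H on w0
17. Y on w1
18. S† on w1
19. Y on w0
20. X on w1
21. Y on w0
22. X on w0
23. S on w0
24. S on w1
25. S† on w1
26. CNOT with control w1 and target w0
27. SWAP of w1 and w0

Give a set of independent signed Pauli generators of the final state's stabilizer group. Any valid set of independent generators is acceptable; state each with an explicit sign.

The stabilizer group can be generated by +YI, -IY, among other valid generating sets. Key observation: steps 24-25 multiply out to the identity, so the circuit reduces to the remaining gates.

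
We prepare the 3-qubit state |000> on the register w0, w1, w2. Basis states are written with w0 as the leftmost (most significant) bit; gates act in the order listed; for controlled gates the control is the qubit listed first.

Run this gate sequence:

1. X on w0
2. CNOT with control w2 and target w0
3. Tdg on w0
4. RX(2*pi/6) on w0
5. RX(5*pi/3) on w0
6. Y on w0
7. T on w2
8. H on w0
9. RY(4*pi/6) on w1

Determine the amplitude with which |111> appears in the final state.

|111> carries amplitude 0 in the final state.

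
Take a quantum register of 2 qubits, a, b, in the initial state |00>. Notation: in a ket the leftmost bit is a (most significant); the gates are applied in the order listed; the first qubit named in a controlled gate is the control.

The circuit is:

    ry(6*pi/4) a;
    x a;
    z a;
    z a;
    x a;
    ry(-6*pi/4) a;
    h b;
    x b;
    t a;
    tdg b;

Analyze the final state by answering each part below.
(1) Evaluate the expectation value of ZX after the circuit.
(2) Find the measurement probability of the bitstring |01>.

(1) In the final state, ZX has expectation sqrt(2)/2. Key observation: gates 1-6 undo each other exactly, leaving only the rest of the circuit to track.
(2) A full measurement returns |01> with probability 1/2.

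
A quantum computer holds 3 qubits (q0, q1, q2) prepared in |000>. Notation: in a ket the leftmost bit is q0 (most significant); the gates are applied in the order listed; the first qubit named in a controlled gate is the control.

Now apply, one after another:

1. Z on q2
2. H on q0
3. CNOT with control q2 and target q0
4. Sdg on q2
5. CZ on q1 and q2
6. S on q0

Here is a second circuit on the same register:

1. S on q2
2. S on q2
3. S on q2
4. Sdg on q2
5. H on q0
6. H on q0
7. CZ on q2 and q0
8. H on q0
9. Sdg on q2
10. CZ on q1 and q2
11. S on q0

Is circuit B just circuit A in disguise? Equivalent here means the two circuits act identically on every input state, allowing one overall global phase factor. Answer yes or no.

Yes: on every input state the two circuits agree up to one overall phase factor.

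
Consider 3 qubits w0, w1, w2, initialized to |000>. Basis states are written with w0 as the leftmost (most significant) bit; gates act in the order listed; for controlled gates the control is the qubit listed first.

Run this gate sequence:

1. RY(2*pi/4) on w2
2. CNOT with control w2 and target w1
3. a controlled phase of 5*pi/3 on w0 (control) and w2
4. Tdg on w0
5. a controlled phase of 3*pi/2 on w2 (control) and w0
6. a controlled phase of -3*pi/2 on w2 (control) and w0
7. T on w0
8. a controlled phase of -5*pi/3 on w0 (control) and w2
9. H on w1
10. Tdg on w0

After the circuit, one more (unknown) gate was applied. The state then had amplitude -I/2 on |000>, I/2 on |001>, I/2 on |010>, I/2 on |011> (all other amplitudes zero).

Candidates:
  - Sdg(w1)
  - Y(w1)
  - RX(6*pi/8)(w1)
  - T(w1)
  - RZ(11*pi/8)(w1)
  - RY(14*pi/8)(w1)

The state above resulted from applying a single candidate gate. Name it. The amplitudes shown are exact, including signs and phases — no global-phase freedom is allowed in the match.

The unique candidate consistent with the amplitudes is Y(w1). Key observation: steps 3-8 multiply out to the identity, so the circuit reduces to the remaining gates.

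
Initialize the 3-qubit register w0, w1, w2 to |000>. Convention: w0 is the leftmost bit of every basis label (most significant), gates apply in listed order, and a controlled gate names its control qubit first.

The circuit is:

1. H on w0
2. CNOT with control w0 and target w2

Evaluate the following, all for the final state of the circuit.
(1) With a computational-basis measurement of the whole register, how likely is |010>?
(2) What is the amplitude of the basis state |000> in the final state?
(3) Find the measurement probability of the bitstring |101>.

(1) Outcome |010> occurs with probability 0.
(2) |000> carries amplitude sqrt(2)/2 in the final state.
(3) The probability of measuring |101> is 1/2.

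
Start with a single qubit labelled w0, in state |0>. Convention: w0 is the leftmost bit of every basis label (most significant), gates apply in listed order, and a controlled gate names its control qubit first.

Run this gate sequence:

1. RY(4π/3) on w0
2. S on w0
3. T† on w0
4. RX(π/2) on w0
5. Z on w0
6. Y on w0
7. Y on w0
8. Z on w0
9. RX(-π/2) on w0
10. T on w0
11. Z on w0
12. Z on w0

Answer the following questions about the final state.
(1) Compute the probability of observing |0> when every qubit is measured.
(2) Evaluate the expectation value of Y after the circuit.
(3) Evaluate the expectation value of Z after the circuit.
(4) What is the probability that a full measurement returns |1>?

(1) A full measurement returns |0> with probability 1/4.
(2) The observable Y averages to -sqrt(3)/2.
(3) In the final state, Z has expectation -1/2.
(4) A full measurement returns |1> with probability 3/4.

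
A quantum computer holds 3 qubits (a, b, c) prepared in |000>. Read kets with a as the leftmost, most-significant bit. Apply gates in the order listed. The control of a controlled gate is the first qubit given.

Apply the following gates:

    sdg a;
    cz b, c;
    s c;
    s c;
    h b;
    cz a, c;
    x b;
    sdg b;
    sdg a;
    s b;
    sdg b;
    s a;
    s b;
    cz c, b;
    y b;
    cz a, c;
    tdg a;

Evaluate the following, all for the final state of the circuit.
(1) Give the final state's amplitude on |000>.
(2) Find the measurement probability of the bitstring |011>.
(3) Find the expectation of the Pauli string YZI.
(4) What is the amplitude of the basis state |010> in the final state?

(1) The final state's coefficient on |000> equals -sqrt(2)*I/2. Key observation: steps 8-13 multiply out to the identity, so the circuit reduces to the remaining gates.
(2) A full measurement returns |011> with probability 0.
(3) The expectation value of YZI is 0.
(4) The final state's coefficient on |010> equals sqrt(2)*I/2.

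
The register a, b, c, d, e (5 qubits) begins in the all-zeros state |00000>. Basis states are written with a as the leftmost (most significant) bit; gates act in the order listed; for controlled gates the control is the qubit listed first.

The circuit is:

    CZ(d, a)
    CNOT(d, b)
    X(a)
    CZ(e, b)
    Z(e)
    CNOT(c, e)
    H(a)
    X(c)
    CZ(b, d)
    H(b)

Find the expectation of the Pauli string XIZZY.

The observable XIZZY averages to 0.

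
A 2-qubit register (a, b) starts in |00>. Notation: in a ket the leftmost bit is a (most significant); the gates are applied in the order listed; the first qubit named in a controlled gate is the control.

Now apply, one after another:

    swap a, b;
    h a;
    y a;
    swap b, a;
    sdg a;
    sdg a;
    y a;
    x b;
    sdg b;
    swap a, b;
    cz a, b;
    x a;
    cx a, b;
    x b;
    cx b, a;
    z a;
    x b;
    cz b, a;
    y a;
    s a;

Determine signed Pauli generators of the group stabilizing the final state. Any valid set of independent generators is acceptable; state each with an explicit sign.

One valid set of independent stabilizer generators is -IY, -ZI (any independent generating set of the same group is equally correct).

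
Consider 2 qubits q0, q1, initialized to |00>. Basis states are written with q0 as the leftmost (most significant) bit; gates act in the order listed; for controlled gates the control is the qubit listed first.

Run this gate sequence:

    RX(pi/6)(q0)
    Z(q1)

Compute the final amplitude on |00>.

|00> carries amplitude sqrt(2)/4 + sqrt(6)/4 in the final state.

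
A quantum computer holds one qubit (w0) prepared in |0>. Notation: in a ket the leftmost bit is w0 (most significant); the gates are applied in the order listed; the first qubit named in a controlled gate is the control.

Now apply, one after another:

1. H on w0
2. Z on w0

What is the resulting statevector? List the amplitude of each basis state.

The final amplitudes are sqrt(2)/2 on |0>, -sqrt(2)/2 on |1>.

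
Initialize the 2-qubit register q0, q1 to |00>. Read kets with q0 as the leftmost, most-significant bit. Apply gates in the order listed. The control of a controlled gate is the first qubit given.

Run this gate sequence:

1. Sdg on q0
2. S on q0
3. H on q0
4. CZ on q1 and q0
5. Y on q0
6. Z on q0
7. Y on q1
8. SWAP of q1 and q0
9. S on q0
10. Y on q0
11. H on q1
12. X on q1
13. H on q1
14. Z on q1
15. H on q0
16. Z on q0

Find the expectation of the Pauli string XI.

The expectation value of XI is -1. Key observation: the block from step 11 through step 14 cancels to the identity and can be dropped.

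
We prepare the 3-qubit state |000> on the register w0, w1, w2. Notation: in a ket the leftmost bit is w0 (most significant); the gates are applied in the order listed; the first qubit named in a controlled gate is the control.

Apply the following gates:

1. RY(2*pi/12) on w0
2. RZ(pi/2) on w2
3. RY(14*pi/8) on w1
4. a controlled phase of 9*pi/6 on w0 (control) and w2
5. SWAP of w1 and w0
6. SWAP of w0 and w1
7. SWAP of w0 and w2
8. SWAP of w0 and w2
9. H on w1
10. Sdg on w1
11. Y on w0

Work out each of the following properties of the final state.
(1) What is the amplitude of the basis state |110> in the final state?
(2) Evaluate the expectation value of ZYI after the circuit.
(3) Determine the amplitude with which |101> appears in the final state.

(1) The amplitude on |110> is (sqrt(2 - sqrt(2))/8 + sqrt(6 - 3*sqrt(2))/8 + sqrt(sqrt(2) + 2)/8 + sqrt(3*sqrt(2) + 6)/8)*exp(3*I*pi/4).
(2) The expectation value of ZYI is sqrt(6)/4.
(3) The final state's coefficient on |101> equals 0.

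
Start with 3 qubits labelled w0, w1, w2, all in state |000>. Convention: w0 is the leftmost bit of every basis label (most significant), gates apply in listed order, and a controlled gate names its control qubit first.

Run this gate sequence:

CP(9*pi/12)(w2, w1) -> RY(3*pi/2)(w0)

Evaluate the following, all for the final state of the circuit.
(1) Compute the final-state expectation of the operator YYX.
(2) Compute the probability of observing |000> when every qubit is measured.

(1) In the final state, YYX has expectation 0.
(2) A full measurement returns |000> with probability 1/2.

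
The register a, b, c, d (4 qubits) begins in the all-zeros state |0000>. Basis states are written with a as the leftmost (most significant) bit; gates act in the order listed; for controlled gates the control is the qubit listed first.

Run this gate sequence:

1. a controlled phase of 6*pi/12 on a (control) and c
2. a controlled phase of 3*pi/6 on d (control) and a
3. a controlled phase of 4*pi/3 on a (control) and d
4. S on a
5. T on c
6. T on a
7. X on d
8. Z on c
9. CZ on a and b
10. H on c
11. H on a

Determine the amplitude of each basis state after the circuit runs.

The resulting statevector has amplitude 1/2 on |0001>, 1/2 on |0011>, 1/2 on |1001>, 1/2 on |1011>, and 0 on every other basis state.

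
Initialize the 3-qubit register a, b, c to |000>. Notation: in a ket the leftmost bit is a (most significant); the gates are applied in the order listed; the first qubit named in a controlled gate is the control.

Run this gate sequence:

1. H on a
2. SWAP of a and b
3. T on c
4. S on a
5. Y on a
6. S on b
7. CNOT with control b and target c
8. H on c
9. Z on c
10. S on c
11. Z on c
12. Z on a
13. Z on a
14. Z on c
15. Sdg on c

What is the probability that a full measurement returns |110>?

Outcome |110> occurs with probability 1/4. Key observation: steps 10-15 multiply out to the identity, so the circuit reduces to the remaining gates.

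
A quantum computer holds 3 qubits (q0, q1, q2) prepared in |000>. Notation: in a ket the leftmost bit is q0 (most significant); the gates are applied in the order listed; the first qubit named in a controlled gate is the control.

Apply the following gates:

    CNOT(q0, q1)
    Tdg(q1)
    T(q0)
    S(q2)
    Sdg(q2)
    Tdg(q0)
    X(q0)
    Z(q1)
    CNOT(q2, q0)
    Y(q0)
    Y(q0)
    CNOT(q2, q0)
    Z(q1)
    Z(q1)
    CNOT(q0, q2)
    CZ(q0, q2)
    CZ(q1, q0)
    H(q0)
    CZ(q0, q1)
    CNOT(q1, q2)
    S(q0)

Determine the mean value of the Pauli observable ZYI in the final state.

In the final state, ZYI has expectation 0. Key observation: gates 8-13 undo each other exactly, leaving only the rest of the circuit to track.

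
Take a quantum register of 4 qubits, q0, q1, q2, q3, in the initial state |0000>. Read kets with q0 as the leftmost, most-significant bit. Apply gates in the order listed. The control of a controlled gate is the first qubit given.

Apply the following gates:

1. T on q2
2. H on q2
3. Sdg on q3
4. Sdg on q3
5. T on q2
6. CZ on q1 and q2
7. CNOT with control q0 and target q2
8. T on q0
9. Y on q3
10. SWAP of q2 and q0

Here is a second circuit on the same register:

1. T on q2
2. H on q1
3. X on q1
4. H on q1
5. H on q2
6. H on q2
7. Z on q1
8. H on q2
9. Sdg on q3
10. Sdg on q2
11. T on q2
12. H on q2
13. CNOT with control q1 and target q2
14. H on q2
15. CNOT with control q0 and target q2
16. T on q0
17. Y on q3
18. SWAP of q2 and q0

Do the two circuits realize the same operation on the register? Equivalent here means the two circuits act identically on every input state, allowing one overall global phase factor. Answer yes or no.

No, they are not equivalent — no single phase factor reconciles the two unitaries.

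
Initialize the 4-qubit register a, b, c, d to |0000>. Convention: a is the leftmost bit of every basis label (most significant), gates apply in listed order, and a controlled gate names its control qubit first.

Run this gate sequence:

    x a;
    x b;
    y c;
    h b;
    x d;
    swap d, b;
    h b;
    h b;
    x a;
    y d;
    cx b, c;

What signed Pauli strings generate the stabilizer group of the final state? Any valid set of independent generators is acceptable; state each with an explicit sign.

The final state is stabilized by the group generated by +IIIX, +ZIII, -IZII, +IIZI; other independent generating sets are equally valid.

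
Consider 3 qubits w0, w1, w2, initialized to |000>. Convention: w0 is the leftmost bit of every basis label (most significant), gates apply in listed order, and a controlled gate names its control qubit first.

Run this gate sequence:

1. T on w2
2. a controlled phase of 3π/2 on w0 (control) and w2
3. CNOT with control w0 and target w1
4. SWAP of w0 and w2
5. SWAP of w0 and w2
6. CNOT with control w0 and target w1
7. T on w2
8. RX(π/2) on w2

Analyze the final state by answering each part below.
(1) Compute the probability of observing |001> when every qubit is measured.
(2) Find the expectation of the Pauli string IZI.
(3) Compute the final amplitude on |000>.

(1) Outcome |001> occurs with probability 1/2.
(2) The expectation value of IZI is 1.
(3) The final state's coefficient on |000> equals sqrt(2)/2.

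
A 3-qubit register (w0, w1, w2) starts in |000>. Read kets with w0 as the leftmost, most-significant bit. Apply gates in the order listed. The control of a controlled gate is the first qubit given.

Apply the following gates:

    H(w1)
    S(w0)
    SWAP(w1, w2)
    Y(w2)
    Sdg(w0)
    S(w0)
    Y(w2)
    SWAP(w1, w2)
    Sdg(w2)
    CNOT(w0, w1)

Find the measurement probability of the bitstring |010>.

The probability of measuring |010> is 1/2.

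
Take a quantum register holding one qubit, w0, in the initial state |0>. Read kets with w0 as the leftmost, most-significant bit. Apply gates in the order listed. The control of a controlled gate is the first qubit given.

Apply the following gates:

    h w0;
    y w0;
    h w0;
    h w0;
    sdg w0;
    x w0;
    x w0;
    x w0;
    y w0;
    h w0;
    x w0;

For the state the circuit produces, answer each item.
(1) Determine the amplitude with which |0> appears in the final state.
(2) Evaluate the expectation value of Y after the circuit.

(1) The amplitude on |0> is -1/2 - I/2.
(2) In the final state, Y has expectation -1.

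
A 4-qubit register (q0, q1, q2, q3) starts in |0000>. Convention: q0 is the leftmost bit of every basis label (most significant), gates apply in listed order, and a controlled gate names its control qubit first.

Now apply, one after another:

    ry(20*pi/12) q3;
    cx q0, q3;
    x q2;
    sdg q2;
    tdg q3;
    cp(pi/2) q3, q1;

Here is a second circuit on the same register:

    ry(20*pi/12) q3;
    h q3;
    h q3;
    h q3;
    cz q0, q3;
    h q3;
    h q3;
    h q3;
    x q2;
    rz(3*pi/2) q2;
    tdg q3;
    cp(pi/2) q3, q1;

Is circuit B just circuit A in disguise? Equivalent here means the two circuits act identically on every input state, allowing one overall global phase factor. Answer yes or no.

Yes, they are equivalent — the unitaries differ by at most a global phase.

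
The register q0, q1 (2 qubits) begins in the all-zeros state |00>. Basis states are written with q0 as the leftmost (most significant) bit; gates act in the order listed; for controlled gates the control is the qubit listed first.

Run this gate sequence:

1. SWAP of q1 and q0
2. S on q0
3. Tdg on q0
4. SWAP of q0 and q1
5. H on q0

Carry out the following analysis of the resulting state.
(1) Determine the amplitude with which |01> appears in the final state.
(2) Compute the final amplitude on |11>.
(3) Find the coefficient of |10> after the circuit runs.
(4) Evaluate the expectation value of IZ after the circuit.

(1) The final state's coefficient on |01> equals 0.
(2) The amplitude on |11> is 0.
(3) The final state's coefficient on |10> equals sqrt(2)/2.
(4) The expectation value of IZ is 1.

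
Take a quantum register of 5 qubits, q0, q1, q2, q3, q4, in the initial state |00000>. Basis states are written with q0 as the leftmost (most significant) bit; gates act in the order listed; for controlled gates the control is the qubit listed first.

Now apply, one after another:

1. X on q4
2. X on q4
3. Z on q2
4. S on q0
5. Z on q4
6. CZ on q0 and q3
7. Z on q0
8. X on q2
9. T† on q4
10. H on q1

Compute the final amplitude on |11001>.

|11001> carries amplitude 0 in the final state.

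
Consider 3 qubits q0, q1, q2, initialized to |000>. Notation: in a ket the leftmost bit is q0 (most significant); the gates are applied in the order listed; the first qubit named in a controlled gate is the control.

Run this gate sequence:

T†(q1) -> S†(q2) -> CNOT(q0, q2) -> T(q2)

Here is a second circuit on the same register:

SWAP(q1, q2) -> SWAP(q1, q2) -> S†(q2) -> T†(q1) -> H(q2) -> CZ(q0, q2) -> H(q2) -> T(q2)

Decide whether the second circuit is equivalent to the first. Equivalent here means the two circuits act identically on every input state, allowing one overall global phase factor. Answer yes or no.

Yes — the two circuits implement the same unitary up to a global phase.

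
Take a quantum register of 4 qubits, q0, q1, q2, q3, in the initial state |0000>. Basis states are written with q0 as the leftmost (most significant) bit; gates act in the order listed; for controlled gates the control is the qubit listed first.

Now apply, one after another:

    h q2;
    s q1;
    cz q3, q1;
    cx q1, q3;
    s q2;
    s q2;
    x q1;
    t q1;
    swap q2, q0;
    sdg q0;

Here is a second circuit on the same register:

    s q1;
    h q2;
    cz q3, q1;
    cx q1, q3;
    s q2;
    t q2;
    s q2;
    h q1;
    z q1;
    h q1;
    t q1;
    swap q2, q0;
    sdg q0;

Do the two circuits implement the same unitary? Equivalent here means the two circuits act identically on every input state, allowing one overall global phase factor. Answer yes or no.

No — the two circuits implement different unitaries, even allowing a global phase.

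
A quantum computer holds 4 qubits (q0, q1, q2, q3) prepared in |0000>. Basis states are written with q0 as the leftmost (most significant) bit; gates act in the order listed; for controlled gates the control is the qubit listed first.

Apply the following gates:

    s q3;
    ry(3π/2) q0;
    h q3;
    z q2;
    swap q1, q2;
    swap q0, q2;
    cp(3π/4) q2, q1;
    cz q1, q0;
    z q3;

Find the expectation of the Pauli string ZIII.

In the final state, ZIII has expectation 1.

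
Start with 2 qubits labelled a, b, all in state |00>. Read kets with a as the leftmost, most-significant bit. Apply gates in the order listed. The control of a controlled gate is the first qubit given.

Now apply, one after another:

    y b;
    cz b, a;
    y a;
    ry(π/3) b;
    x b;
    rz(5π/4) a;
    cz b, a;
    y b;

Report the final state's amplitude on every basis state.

The resulting statevector has amplitude 0 on |00>, 0 on |01>, -exp(I*pi/8)/2 on |10>, sqrt(3)*exp(I*pi/8)/2 on |11>.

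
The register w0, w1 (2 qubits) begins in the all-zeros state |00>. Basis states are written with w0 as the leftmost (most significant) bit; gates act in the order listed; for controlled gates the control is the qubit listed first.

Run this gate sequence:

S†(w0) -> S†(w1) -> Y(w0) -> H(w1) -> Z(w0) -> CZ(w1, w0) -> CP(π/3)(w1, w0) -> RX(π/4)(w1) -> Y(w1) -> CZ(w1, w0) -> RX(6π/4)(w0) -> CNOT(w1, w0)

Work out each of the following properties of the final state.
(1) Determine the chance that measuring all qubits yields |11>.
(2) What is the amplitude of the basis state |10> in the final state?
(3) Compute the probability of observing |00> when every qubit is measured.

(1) The probability of measuring |11> is 1/4 - sqrt(6)/16.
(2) |10> carries amplitude -sqrt(sqrt(2) + 2)*exp(I*pi/3)/4 - I*sqrt(2 - sqrt(2))/4 in the final state.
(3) Outcome |00> occurs with probability sqrt(6)/16 + 1/4.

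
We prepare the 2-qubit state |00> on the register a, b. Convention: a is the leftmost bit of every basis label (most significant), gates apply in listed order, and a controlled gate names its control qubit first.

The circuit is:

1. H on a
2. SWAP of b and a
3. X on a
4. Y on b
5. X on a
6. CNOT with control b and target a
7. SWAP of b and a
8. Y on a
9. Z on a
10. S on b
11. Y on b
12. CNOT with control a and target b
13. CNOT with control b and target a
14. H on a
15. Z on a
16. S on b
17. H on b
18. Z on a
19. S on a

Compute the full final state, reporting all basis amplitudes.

The final amplitudes are sqrt(2)*(1 - I)/4 on |00>, sqrt(2)*(1 - I)/4 on |01>, sqrt(2)*(-1 + I)/4 on |10>, sqrt(2)*(-1 + I)/4 on |11>.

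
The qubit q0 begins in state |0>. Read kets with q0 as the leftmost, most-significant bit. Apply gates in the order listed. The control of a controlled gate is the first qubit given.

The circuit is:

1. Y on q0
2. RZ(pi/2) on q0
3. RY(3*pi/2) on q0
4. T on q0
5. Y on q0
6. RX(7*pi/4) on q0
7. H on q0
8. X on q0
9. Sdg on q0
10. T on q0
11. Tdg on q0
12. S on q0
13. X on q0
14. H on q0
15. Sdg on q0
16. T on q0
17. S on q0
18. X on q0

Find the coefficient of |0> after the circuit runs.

The amplitude on |0> is -sqrt(2)*I*sqrt(sqrt(2) + 2)/4 - sqrt(2)*sqrt(2 - sqrt(2))*exp(I*pi/4)/4.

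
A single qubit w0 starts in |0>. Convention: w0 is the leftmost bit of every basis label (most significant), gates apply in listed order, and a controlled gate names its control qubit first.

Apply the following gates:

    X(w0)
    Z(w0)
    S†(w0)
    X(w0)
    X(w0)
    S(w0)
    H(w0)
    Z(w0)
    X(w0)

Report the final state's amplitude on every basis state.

The final amplitudes are -sqrt(2)/2 on |0>, -sqrt(2)/2 on |1>.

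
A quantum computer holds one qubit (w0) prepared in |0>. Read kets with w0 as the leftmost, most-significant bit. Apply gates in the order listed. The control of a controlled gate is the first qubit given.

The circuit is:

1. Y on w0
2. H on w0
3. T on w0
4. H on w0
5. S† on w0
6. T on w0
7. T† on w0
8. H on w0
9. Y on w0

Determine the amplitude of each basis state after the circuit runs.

The final amplitudes are sqrt(2)*(1 - exp(I*pi/4) + exp(3*I*pi/4) + I)/4 on |0>, sqrt(2)*(-1 + I + sqrt(2)*I)/4 on |1>.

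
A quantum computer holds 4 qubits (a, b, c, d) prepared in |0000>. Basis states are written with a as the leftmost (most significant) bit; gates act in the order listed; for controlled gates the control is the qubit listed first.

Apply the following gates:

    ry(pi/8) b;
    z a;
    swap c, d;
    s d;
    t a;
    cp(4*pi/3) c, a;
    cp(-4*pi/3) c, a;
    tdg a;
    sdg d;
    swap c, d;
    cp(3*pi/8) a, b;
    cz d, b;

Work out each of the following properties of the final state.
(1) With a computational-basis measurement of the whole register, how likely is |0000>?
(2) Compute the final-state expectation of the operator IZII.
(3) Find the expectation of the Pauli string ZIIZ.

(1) A full measurement returns |0000> with probability cos(pi/16)**2. Key observation: gates 3-10 undo each other exactly, leaving only the rest of the circuit to track.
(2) In the final state, IZII has expectation sqrt(sqrt(2) + 2)/2.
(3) The observable ZIIZ averages to 1.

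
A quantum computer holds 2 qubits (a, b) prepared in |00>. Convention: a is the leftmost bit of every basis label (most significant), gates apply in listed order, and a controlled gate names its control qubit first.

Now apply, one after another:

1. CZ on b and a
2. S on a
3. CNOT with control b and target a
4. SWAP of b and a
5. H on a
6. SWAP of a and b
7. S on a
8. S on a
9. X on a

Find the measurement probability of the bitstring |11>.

Outcome |11> occurs with probability 1/2.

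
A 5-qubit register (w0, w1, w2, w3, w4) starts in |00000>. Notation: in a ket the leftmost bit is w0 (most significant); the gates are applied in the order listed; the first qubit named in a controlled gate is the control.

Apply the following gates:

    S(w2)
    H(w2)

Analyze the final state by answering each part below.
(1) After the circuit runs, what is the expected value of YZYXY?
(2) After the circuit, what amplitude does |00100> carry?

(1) The observable YZYXY averages to 0.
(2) The amplitude on |00100> is sqrt(2)/2.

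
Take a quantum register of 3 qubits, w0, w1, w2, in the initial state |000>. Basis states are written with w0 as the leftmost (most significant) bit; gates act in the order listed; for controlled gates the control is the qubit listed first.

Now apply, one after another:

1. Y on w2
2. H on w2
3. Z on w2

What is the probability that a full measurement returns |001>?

Outcome |001> occurs with probability 1/2.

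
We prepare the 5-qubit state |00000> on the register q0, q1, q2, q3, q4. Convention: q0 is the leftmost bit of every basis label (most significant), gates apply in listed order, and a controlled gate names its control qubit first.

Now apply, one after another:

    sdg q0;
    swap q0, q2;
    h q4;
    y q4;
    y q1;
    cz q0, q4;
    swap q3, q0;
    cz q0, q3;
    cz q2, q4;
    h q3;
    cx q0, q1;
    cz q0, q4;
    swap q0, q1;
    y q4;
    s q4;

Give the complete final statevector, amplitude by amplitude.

The resulting statevector has amplitude I/2 on |10000>, -1/2 on |10001>, I/2 on |10010>, -1/2 on |10011>, and 0 on every other basis state.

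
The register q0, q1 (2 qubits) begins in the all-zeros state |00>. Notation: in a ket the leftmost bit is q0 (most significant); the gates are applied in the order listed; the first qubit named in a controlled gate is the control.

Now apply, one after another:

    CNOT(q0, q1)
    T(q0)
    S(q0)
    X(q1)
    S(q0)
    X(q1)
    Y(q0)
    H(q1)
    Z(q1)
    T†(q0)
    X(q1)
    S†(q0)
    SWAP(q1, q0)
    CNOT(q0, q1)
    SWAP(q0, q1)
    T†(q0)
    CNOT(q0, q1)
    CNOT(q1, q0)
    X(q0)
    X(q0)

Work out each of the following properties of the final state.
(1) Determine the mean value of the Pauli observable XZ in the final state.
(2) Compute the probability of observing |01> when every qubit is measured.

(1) The observable XZ averages to sqrt(2)/2.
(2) Outcome |01> occurs with probability 1/2.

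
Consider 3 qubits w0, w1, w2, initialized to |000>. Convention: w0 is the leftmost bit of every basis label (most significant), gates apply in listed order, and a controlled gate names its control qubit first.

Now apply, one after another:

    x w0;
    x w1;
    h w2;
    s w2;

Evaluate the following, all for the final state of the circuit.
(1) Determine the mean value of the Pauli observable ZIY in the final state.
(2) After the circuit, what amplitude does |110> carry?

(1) The expectation value of ZIY is -1.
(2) The amplitude on |110> is sqrt(2)/2.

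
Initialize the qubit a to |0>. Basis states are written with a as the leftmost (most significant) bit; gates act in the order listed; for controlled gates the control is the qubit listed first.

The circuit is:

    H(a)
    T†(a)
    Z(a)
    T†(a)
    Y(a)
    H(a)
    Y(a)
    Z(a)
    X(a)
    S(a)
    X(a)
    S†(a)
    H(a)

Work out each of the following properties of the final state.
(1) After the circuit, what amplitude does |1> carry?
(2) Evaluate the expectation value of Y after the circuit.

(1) The amplitude on |1> is sqrt(2)/2.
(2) The expectation value of Y is 1.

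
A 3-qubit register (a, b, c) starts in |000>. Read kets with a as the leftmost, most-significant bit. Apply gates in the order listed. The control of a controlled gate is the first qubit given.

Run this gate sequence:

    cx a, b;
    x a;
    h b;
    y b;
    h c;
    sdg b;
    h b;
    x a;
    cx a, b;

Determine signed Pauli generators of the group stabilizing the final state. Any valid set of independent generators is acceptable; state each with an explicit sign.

The final state is stabilized by the group generated by -IYI, +IIX, +ZII; other independent generating sets are equally valid.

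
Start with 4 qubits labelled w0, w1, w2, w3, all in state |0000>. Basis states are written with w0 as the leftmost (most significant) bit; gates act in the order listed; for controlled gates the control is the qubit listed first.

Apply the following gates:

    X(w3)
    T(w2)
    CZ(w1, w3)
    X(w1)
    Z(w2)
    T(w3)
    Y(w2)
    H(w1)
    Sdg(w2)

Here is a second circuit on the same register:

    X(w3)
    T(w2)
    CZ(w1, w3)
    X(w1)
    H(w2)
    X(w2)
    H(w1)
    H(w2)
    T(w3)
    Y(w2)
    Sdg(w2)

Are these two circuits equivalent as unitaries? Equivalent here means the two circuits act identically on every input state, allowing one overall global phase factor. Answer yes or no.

Yes: on every input state the two circuits agree up to one overall phase factor.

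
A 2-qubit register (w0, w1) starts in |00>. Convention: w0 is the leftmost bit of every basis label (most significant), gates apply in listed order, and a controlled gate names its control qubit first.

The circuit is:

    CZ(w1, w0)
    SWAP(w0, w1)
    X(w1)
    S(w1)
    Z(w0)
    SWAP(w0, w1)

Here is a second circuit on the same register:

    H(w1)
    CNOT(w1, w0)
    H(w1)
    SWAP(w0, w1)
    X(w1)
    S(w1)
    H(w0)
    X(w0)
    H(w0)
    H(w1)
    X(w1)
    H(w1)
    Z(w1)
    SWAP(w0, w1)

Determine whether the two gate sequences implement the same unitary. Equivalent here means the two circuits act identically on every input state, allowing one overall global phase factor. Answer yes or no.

No, they are not equivalent — no single phase factor reconciles the two unitaries.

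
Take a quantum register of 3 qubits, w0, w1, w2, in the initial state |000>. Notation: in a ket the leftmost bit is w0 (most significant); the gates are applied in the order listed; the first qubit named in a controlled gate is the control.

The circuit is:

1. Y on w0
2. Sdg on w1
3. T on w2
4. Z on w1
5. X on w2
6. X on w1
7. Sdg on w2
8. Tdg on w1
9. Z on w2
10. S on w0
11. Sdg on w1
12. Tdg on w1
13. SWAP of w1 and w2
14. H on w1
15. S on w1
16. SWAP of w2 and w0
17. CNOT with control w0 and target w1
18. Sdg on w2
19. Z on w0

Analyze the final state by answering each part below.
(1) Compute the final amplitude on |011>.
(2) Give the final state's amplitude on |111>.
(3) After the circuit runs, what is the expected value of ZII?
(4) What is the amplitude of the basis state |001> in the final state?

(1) |011> carries amplitude 0 in the final state.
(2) The final state's coefficient on |111> equals -sqrt(2)/2.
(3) In the final state, ZII has expectation -1.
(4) |001> carries amplitude 0 in the final state.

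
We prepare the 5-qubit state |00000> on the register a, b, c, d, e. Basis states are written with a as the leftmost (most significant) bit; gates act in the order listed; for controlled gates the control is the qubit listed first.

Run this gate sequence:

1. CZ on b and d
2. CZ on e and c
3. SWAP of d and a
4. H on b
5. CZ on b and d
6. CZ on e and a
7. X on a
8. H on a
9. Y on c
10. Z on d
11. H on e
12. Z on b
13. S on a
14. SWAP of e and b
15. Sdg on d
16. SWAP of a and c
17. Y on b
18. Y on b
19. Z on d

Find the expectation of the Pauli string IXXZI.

In the final state, IXXZI has expectation 0.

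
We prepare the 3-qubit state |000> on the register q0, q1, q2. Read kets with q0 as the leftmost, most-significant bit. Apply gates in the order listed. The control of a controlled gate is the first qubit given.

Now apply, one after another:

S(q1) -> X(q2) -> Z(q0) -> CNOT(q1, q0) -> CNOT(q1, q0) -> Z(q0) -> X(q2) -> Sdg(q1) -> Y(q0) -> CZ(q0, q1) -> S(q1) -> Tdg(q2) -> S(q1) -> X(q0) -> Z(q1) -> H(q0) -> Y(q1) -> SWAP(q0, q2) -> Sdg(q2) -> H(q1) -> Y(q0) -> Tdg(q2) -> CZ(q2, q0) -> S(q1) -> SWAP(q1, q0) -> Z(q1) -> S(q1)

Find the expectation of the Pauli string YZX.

In the final state, YZX has expectation sqrt(2)/2. Key observation: steps 1-8 multiply out to the identity, so the circuit reduces to the remaining gates.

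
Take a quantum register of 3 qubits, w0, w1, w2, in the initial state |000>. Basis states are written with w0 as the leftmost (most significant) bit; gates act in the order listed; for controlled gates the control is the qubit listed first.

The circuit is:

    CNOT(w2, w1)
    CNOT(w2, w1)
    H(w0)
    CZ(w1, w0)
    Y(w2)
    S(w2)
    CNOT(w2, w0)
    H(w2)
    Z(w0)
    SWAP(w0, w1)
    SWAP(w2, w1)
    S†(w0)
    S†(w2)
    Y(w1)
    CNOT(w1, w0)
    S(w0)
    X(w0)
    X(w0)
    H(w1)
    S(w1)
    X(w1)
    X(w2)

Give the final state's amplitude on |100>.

|100> carries amplitude sqrt(2)/4 in the final state. Key observation: gates 1-2 undo each other exactly, leaving only the rest of the circuit to track.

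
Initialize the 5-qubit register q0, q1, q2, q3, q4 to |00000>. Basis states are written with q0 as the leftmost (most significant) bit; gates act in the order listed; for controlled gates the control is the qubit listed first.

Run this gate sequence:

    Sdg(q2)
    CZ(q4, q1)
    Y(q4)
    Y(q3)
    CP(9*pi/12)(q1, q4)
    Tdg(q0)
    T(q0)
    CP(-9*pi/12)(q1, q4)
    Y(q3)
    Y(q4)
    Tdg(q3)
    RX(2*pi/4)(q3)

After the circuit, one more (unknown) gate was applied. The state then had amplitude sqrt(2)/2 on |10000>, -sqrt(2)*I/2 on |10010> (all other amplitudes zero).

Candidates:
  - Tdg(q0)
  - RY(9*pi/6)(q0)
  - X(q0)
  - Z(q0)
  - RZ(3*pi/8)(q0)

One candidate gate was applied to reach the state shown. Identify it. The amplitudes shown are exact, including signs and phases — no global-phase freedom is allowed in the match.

The unique candidate consistent with the amplitudes is X(q0).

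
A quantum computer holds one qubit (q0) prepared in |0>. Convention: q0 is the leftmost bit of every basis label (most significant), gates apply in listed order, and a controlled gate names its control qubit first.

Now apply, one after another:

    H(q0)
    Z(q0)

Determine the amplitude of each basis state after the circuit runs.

After the circuit, the state carries amplitude sqrt(2)/2 on |0>, -sqrt(2)/2 on |1>.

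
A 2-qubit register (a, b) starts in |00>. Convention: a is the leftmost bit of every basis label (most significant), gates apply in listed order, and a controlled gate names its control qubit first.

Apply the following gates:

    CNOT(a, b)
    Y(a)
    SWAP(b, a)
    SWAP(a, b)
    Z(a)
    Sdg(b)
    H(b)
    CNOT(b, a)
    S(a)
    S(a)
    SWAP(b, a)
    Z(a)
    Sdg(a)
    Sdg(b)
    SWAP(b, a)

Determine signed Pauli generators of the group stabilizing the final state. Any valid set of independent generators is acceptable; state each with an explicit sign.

The stabilizer group can be generated by +XX, -ZZ, among other valid generating sets.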